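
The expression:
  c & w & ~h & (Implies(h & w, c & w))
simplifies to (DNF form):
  c & w & ~h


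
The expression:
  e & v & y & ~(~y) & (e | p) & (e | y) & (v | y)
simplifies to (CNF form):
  e & v & y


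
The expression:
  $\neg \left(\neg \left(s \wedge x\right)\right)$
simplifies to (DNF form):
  $s \wedge x$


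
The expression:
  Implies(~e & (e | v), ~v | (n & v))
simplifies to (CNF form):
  e | n | ~v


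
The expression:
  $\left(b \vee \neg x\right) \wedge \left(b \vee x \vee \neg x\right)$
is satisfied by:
  {b: True, x: False}
  {x: False, b: False}
  {x: True, b: True}


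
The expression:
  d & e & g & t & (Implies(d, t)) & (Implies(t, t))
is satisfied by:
  {t: True, e: True, d: True, g: True}


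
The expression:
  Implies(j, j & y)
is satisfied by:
  {y: True, j: False}
  {j: False, y: False}
  {j: True, y: True}


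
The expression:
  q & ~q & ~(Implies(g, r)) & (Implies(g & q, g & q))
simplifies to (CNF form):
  False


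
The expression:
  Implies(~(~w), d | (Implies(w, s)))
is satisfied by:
  {d: True, s: True, w: False}
  {d: True, w: False, s: False}
  {s: True, w: False, d: False}
  {s: False, w: False, d: False}
  {d: True, s: True, w: True}
  {d: True, w: True, s: False}
  {s: True, w: True, d: False}


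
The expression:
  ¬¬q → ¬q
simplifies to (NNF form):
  ¬q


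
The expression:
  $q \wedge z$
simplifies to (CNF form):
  $q \wedge z$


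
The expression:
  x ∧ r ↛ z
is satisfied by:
  {r: True, x: True, z: False}


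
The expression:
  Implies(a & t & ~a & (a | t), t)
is always true.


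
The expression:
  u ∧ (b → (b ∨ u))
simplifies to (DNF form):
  u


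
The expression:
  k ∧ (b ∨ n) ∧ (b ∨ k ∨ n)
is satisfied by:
  {n: True, b: True, k: True}
  {n: True, k: True, b: False}
  {b: True, k: True, n: False}


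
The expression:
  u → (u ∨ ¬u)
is always true.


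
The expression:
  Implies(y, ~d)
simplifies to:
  ~d | ~y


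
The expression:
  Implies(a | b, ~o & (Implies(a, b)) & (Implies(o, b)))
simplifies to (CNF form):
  (b | ~a) & (b | ~b) & (~a | ~o) & (~b | ~o)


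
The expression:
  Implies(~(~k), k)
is always true.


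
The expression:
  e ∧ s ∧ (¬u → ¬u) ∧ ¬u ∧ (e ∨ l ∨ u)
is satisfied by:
  {e: True, s: True, u: False}


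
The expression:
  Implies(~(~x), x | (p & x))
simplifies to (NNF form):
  True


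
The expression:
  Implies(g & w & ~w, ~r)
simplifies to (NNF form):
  True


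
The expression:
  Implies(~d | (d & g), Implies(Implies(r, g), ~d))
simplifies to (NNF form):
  ~d | ~g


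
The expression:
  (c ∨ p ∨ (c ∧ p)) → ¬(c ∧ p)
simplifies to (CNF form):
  ¬c ∨ ¬p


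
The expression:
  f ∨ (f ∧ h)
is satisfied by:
  {f: True}


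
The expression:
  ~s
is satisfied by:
  {s: False}


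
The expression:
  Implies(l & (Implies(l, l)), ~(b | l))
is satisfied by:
  {l: False}


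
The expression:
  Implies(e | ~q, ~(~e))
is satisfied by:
  {q: True, e: True}
  {q: True, e: False}
  {e: True, q: False}


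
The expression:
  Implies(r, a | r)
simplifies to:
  True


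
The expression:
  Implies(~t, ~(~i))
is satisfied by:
  {i: True, t: True}
  {i: True, t: False}
  {t: True, i: False}


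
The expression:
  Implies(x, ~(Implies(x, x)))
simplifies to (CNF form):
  ~x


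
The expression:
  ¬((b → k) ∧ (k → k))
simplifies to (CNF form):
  b ∧ ¬k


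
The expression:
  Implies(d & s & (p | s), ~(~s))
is always true.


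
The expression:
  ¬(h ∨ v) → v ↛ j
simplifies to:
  h ∨ v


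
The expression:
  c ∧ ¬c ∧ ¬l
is never true.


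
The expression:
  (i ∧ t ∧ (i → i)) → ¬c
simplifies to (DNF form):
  ¬c ∨ ¬i ∨ ¬t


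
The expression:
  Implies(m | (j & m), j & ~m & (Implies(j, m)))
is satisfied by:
  {m: False}


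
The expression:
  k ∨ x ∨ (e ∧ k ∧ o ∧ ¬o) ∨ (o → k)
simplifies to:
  k ∨ x ∨ ¬o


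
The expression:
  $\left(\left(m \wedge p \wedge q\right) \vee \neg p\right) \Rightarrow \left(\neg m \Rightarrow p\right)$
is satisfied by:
  {m: True, p: True}
  {m: True, p: False}
  {p: True, m: False}


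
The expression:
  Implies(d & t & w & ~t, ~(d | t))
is always true.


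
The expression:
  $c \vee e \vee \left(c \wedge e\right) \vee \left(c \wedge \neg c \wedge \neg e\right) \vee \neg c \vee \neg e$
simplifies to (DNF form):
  $\text{True}$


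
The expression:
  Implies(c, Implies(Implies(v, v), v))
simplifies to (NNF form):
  v | ~c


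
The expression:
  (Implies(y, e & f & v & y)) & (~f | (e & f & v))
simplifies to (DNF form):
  (f & ~f) | (e & f & v) | (~f & ~y) | (e & f & ~f) | (e & v & ~y) | (f & v & ~f) | (e & ~f & ~y) | (v & ~f & ~y)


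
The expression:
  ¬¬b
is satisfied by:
  {b: True}


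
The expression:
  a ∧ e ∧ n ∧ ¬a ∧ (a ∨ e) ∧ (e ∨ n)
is never true.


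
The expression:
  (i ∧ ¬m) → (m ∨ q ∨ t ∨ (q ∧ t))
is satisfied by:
  {t: True, q: True, m: True, i: False}
  {t: True, q: True, m: False, i: False}
  {t: True, m: True, q: False, i: False}
  {t: True, m: False, q: False, i: False}
  {q: True, m: True, t: False, i: False}
  {q: True, t: False, m: False, i: False}
  {q: False, m: True, t: False, i: False}
  {q: False, t: False, m: False, i: False}
  {t: True, i: True, q: True, m: True}
  {t: True, i: True, q: True, m: False}
  {t: True, i: True, m: True, q: False}
  {t: True, i: True, m: False, q: False}
  {i: True, q: True, m: True, t: False}
  {i: True, q: True, m: False, t: False}
  {i: True, m: True, q: False, t: False}


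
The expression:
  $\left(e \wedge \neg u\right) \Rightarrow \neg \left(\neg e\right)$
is always true.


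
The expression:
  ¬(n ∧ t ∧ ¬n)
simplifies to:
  True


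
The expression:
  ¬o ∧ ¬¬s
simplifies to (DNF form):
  s ∧ ¬o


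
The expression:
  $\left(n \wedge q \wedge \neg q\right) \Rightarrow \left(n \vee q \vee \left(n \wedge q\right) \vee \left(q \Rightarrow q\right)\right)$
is always true.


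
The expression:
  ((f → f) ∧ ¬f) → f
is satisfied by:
  {f: True}


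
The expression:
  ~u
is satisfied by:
  {u: False}


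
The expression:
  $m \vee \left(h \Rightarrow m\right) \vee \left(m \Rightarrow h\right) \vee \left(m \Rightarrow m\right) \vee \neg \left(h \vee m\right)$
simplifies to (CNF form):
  $\text{True}$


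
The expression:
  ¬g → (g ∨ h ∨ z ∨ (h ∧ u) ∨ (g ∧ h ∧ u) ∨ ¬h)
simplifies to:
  True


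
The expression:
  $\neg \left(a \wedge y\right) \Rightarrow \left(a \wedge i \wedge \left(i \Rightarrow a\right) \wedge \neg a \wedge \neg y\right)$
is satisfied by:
  {a: True, y: True}


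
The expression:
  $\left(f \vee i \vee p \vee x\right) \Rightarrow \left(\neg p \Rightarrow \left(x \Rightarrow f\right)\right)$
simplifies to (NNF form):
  $f \vee p \vee \neg x$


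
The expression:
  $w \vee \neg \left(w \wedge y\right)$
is always true.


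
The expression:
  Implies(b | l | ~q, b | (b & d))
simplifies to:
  b | (q & ~l)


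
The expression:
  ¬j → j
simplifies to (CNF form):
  j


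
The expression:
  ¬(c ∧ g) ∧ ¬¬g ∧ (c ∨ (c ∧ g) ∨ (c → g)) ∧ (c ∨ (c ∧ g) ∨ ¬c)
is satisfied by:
  {g: True, c: False}


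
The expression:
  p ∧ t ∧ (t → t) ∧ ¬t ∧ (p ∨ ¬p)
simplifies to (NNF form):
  False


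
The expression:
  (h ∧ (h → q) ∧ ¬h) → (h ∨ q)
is always true.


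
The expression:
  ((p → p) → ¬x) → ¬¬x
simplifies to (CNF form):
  x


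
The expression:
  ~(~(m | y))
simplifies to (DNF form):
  m | y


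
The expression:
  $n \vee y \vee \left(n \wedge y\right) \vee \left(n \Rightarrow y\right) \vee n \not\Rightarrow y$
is always true.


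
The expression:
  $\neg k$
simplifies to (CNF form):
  $\neg k$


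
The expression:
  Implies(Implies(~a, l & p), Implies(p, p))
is always true.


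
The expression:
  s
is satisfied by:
  {s: True}


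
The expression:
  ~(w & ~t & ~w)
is always true.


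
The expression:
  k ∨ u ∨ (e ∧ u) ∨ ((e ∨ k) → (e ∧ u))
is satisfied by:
  {k: True, u: True, e: False}
  {k: True, e: False, u: False}
  {u: True, e: False, k: False}
  {u: False, e: False, k: False}
  {k: True, u: True, e: True}
  {k: True, e: True, u: False}
  {u: True, e: True, k: False}


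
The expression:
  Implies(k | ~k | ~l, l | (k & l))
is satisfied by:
  {l: True}


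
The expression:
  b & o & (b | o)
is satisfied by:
  {b: True, o: True}


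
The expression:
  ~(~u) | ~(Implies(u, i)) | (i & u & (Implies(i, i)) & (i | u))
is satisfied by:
  {u: True}


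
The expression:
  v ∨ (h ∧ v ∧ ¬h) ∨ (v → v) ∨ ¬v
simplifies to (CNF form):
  True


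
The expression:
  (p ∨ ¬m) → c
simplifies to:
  c ∨ (m ∧ ¬p)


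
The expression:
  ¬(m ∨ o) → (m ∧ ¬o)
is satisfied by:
  {o: True, m: True}
  {o: True, m: False}
  {m: True, o: False}


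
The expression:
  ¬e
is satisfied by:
  {e: False}


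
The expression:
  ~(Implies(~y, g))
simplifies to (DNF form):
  ~g & ~y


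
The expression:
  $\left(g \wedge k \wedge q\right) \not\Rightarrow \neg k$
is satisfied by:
  {g: True, q: True, k: True}


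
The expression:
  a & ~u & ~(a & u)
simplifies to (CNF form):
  a & ~u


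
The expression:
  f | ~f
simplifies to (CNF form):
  True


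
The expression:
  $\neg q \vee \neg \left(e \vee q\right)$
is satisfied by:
  {q: False}


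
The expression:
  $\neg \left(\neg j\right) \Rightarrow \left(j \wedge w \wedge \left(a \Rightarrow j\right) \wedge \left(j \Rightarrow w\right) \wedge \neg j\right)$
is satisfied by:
  {j: False}


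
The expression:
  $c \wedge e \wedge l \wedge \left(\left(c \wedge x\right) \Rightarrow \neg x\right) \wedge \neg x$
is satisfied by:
  {c: True, e: True, l: True, x: False}


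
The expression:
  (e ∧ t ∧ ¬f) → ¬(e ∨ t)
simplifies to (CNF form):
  f ∨ ¬e ∨ ¬t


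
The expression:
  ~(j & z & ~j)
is always true.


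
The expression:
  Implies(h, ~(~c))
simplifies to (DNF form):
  c | ~h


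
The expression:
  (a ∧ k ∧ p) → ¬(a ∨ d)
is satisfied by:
  {p: False, k: False, a: False}
  {a: True, p: False, k: False}
  {k: True, p: False, a: False}
  {a: True, k: True, p: False}
  {p: True, a: False, k: False}
  {a: True, p: True, k: False}
  {k: True, p: True, a: False}


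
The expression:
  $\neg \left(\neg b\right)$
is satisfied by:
  {b: True}


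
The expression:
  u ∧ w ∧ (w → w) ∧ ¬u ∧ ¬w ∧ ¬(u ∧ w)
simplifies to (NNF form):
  False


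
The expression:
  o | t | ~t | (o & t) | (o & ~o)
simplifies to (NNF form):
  True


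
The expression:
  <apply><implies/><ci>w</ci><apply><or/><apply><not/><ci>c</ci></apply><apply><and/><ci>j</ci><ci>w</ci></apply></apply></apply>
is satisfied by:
  {j: True, w: False, c: False}
  {w: False, c: False, j: False}
  {j: True, c: True, w: False}
  {c: True, w: False, j: False}
  {j: True, w: True, c: False}
  {w: True, j: False, c: False}
  {j: True, c: True, w: True}


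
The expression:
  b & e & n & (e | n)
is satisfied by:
  {e: True, b: True, n: True}


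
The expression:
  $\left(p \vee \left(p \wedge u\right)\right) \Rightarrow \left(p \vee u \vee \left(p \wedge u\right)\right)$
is always true.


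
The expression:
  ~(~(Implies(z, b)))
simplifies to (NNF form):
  b | ~z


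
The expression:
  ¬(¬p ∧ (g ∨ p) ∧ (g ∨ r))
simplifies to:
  p ∨ ¬g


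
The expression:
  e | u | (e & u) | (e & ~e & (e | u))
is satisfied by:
  {e: True, u: True}
  {e: True, u: False}
  {u: True, e: False}


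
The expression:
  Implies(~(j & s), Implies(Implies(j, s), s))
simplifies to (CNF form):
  j | s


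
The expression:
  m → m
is always true.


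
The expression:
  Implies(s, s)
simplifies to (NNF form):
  True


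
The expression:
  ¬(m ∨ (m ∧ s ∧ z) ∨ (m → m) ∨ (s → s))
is never true.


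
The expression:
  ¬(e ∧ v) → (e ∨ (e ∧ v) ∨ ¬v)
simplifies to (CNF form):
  e ∨ ¬v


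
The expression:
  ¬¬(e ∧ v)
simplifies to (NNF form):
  e ∧ v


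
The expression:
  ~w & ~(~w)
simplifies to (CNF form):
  False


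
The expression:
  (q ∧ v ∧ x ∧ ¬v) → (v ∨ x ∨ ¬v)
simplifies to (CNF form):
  True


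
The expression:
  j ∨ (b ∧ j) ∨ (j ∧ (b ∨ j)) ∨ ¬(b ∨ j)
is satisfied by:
  {j: True, b: False}
  {b: False, j: False}
  {b: True, j: True}


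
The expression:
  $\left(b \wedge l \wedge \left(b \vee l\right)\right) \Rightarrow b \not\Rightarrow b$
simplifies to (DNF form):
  $\neg b \vee \neg l$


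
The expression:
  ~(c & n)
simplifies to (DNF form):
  ~c | ~n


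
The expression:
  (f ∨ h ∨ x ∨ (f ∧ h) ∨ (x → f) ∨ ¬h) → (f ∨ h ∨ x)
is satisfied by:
  {x: True, h: True, f: True}
  {x: True, h: True, f: False}
  {x: True, f: True, h: False}
  {x: True, f: False, h: False}
  {h: True, f: True, x: False}
  {h: True, f: False, x: False}
  {f: True, h: False, x: False}


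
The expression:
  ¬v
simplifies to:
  ¬v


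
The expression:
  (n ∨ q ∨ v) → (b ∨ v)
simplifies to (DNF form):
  b ∨ v ∨ (¬n ∧ ¬q)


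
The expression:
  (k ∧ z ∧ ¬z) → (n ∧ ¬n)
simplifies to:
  True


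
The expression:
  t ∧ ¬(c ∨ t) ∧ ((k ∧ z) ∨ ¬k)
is never true.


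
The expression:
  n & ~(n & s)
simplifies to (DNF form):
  n & ~s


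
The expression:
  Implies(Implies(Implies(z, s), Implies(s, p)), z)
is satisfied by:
  {z: True, s: True, p: False}
  {z: True, s: False, p: False}
  {z: True, p: True, s: True}
  {z: True, p: True, s: False}
  {s: True, p: False, z: False}


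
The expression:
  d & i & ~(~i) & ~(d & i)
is never true.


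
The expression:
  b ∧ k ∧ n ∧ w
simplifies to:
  b ∧ k ∧ n ∧ w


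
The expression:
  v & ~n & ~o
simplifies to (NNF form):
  v & ~n & ~o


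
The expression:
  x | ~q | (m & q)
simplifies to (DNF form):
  m | x | ~q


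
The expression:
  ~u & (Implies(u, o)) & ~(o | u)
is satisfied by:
  {u: False, o: False}


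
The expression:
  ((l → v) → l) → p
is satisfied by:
  {p: True, l: False}
  {l: False, p: False}
  {l: True, p: True}


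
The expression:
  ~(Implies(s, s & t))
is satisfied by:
  {s: True, t: False}


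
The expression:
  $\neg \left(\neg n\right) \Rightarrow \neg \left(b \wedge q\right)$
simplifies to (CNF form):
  $\neg b \vee \neg n \vee \neg q$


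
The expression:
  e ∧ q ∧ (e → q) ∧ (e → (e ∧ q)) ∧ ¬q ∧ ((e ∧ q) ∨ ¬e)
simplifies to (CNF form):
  False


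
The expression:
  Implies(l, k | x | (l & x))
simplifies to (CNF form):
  k | x | ~l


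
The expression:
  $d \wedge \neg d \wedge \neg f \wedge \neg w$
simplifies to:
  $\text{False}$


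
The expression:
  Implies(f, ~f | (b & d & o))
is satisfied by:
  {d: True, o: True, b: True, f: False}
  {d: True, o: True, b: False, f: False}
  {d: True, b: True, o: False, f: False}
  {d: True, b: False, o: False, f: False}
  {o: True, b: True, d: False, f: False}
  {o: True, b: False, d: False, f: False}
  {b: True, d: False, o: False, f: False}
  {b: False, d: False, o: False, f: False}
  {f: True, d: True, o: True, b: True}


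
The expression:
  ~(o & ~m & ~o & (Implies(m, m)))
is always true.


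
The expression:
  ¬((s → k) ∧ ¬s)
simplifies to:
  s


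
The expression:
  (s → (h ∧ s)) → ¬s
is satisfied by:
  {s: False, h: False}
  {h: True, s: False}
  {s: True, h: False}


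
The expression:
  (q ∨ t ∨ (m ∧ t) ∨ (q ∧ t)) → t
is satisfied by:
  {t: True, q: False}
  {q: False, t: False}
  {q: True, t: True}


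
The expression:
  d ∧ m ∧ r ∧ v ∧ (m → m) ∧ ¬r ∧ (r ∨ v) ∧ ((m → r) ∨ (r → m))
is never true.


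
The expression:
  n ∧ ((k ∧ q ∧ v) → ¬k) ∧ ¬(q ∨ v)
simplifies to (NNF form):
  n ∧ ¬q ∧ ¬v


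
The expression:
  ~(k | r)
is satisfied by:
  {r: False, k: False}


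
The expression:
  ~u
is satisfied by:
  {u: False}


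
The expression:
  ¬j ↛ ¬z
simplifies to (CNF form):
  z ∧ ¬j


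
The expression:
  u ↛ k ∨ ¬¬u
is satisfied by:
  {u: True}


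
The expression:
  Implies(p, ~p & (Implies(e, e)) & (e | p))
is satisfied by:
  {p: False}


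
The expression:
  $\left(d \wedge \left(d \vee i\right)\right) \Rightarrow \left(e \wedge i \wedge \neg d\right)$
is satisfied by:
  {d: False}


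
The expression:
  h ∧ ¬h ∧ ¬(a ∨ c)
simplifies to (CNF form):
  False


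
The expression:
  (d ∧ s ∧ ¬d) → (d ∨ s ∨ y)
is always true.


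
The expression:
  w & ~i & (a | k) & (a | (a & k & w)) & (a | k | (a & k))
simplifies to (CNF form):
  a & w & ~i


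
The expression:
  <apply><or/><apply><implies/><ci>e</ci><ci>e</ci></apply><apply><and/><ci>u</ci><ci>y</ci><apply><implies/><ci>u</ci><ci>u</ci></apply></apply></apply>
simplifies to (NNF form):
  <true/>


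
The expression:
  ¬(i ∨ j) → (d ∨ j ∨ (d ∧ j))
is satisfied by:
  {i: True, d: True, j: True}
  {i: True, d: True, j: False}
  {i: True, j: True, d: False}
  {i: True, j: False, d: False}
  {d: True, j: True, i: False}
  {d: True, j: False, i: False}
  {j: True, d: False, i: False}


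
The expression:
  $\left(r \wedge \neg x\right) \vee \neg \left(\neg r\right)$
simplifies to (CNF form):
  $r$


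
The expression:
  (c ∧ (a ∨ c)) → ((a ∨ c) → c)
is always true.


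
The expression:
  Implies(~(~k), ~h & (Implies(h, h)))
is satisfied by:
  {h: False, k: False}
  {k: True, h: False}
  {h: True, k: False}


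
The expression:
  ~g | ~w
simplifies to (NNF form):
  ~g | ~w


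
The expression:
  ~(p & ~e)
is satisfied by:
  {e: True, p: False}
  {p: False, e: False}
  {p: True, e: True}


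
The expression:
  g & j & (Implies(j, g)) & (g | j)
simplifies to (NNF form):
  g & j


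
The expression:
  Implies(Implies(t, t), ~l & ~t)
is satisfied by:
  {l: False, t: False}


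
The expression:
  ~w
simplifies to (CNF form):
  ~w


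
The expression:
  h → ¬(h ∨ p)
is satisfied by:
  {h: False}


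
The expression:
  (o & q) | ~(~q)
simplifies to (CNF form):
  q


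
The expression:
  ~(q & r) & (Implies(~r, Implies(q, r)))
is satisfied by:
  {q: False}


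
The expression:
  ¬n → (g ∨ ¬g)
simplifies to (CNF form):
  True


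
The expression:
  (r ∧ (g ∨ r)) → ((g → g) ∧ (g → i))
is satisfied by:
  {i: True, g: False, r: False}
  {g: False, r: False, i: False}
  {i: True, r: True, g: False}
  {r: True, g: False, i: False}
  {i: True, g: True, r: False}
  {g: True, i: False, r: False}
  {i: True, r: True, g: True}


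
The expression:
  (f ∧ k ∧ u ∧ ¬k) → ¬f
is always true.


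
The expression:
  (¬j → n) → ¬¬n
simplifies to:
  n ∨ ¬j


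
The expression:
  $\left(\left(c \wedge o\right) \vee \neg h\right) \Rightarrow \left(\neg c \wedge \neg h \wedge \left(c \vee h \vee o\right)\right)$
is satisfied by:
  {h: True, c: False, o: False}
  {o: True, h: True, c: False}
  {o: True, h: False, c: False}
  {c: True, h: True, o: False}


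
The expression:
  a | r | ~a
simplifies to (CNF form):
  True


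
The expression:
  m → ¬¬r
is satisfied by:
  {r: True, m: False}
  {m: False, r: False}
  {m: True, r: True}


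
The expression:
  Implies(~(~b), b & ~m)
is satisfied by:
  {m: False, b: False}
  {b: True, m: False}
  {m: True, b: False}


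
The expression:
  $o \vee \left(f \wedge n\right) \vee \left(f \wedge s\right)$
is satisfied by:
  {o: True, f: True, n: True, s: True}
  {o: True, f: True, n: True, s: False}
  {o: True, f: True, s: True, n: False}
  {o: True, f: True, s: False, n: False}
  {o: True, n: True, s: True, f: False}
  {o: True, n: True, s: False, f: False}
  {o: True, n: False, s: True, f: False}
  {o: True, n: False, s: False, f: False}
  {f: True, n: True, s: True, o: False}
  {f: True, n: True, s: False, o: False}
  {f: True, s: True, n: False, o: False}


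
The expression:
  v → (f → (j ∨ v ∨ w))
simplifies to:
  True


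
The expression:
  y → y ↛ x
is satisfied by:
  {y: False, x: False}
  {x: True, y: False}
  {y: True, x: False}


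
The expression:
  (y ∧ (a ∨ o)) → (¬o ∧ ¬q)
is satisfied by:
  {a: False, o: False, y: False, q: False}
  {q: True, a: False, o: False, y: False}
  {a: True, q: False, o: False, y: False}
  {q: True, a: True, o: False, y: False}
  {o: True, q: False, a: False, y: False}
  {q: True, o: True, a: False, y: False}
  {o: True, a: True, q: False, y: False}
  {q: True, o: True, a: True, y: False}
  {y: True, q: False, a: False, o: False}
  {y: True, q: True, a: False, o: False}
  {y: True, a: True, q: False, o: False}


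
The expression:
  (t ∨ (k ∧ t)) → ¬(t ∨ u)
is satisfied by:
  {t: False}


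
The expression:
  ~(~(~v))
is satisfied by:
  {v: False}


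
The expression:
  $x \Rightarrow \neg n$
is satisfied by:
  {x: False, n: False}
  {n: True, x: False}
  {x: True, n: False}


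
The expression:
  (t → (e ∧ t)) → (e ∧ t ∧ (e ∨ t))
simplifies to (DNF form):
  t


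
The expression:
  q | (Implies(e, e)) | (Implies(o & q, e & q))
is always true.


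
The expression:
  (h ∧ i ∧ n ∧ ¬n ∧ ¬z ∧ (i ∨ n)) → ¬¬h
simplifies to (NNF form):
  True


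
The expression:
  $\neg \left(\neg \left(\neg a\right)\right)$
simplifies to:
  $\neg a$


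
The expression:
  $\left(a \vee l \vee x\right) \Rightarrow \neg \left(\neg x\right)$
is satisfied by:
  {x: True, l: False, a: False}
  {x: True, a: True, l: False}
  {x: True, l: True, a: False}
  {x: True, a: True, l: True}
  {a: False, l: False, x: False}


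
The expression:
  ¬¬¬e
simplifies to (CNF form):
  ¬e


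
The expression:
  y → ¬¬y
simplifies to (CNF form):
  True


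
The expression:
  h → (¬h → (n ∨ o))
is always true.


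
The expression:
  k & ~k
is never true.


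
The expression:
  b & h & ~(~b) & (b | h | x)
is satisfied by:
  {h: True, b: True}


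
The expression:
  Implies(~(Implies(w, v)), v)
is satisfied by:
  {v: True, w: False}
  {w: False, v: False}
  {w: True, v: True}


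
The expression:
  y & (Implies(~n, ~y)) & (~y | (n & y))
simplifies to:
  n & y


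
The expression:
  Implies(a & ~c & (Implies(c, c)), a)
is always true.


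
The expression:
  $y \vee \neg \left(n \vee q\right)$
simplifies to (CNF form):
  $\left(y \vee \neg n\right) \wedge \left(y \vee \neg q\right)$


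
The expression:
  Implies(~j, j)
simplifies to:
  j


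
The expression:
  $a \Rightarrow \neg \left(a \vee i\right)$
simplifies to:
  $\neg a$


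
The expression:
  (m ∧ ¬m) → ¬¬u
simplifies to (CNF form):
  True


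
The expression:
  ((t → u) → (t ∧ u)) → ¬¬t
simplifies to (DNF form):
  True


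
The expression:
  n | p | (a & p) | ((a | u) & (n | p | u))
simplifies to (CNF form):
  n | p | u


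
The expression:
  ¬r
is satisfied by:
  {r: False}


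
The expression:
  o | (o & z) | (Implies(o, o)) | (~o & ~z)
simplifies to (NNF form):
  True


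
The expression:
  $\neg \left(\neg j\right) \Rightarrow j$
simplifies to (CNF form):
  $\text{True}$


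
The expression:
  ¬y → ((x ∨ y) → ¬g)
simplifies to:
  y ∨ ¬g ∨ ¬x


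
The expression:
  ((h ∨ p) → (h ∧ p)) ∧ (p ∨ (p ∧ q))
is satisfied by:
  {h: True, p: True}


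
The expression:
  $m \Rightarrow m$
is always true.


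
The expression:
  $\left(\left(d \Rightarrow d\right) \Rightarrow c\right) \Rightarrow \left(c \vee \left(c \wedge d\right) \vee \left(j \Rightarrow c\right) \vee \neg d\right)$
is always true.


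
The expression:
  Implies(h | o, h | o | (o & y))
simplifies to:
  True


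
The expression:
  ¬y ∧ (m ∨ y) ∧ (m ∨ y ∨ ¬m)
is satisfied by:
  {m: True, y: False}


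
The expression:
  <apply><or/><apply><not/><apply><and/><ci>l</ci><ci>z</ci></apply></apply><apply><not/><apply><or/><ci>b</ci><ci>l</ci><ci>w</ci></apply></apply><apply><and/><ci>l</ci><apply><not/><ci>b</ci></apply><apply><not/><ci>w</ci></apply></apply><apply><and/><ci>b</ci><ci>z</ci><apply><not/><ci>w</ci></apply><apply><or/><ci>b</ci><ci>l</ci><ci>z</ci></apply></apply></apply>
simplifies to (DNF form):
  <apply><or/><apply><not/><ci>l</ci></apply><apply><not/><ci>w</ci></apply><apply><not/><ci>z</ci></apply></apply>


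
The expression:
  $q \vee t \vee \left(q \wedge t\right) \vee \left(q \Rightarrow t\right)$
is always true.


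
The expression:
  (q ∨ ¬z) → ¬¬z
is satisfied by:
  {z: True}


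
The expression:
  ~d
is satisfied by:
  {d: False}


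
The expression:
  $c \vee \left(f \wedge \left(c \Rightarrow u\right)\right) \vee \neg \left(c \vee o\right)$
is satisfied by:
  {c: True, f: True, o: False}
  {c: True, f: False, o: False}
  {f: True, c: False, o: False}
  {c: False, f: False, o: False}
  {o: True, c: True, f: True}
  {o: True, c: True, f: False}
  {o: True, f: True, c: False}


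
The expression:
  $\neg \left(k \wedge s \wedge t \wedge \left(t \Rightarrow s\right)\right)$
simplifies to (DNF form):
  $\neg k \vee \neg s \vee \neg t$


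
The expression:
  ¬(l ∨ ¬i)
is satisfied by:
  {i: True, l: False}


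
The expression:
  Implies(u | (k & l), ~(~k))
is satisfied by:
  {k: True, u: False}
  {u: False, k: False}
  {u: True, k: True}


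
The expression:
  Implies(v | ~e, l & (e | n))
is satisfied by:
  {n: True, l: True, e: True, v: False}
  {l: True, e: True, v: False, n: False}
  {n: True, l: True, v: True, e: True}
  {l: True, v: True, e: True, n: False}
  {l: True, n: True, e: False, v: False}
  {l: True, v: True, n: True, e: False}
  {n: True, e: True, v: False, l: False}
  {e: True, n: False, v: False, l: False}


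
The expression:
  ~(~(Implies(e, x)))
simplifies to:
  x | ~e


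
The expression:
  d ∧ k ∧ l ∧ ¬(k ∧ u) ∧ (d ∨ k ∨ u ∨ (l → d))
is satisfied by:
  {k: True, d: True, l: True, u: False}


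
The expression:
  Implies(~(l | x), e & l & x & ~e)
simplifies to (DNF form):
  l | x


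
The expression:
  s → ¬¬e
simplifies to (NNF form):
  e ∨ ¬s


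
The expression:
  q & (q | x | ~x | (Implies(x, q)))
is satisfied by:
  {q: True}


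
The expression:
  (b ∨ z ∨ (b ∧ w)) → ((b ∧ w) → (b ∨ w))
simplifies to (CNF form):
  True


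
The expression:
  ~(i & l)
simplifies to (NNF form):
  ~i | ~l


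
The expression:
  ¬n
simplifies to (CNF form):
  ¬n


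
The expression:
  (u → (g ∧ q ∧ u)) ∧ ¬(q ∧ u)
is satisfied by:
  {u: False}


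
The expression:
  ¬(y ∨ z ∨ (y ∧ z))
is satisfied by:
  {y: False, z: False}


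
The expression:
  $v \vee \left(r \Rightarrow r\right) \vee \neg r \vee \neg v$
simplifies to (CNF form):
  $\text{True}$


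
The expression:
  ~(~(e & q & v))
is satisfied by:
  {e: True, q: True, v: True}


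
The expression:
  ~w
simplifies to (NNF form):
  ~w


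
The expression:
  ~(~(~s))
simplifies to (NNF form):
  ~s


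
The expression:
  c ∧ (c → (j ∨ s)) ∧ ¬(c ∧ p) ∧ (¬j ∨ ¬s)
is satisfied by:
  {c: True, j: True, s: False, p: False}
  {c: True, s: True, j: False, p: False}


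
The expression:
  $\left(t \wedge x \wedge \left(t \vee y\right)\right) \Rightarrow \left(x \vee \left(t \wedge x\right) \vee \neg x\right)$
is always true.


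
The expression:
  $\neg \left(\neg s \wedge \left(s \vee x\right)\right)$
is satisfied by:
  {s: True, x: False}
  {x: False, s: False}
  {x: True, s: True}


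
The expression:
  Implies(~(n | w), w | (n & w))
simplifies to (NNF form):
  n | w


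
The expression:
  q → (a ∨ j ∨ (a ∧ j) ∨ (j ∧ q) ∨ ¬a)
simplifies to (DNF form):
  True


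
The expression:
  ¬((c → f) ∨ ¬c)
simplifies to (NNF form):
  c ∧ ¬f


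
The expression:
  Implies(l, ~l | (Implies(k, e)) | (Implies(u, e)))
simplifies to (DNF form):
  e | ~k | ~l | ~u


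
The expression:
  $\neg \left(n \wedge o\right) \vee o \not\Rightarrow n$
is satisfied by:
  {o: False, n: False}
  {n: True, o: False}
  {o: True, n: False}


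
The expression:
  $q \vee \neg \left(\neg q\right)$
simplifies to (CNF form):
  $q$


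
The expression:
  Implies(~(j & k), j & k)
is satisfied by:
  {j: True, k: True}


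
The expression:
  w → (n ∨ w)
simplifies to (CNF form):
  True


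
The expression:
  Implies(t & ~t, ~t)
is always true.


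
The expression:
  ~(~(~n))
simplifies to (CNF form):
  ~n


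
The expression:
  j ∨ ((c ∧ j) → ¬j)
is always true.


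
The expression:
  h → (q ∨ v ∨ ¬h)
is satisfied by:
  {q: True, v: True, h: False}
  {q: True, h: False, v: False}
  {v: True, h: False, q: False}
  {v: False, h: False, q: False}
  {q: True, v: True, h: True}
  {q: True, h: True, v: False}
  {v: True, h: True, q: False}


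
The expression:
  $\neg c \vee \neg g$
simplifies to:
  $\neg c \vee \neg g$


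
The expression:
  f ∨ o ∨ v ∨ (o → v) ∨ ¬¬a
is always true.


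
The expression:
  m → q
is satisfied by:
  {q: True, m: False}
  {m: False, q: False}
  {m: True, q: True}


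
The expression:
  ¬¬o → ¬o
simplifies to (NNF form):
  ¬o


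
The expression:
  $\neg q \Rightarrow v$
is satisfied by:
  {q: True, v: True}
  {q: True, v: False}
  {v: True, q: False}


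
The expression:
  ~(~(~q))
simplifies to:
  ~q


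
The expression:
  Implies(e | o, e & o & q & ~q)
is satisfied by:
  {e: False, o: False}


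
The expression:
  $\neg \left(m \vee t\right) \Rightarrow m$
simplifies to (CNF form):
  $m \vee t$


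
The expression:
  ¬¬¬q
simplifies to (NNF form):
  ¬q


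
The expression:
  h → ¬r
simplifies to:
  ¬h ∨ ¬r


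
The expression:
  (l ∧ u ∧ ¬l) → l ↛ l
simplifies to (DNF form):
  True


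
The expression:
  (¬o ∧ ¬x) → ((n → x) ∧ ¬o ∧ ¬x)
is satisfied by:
  {x: True, o: True, n: False}
  {x: True, o: False, n: False}
  {o: True, x: False, n: False}
  {x: False, o: False, n: False}
  {x: True, n: True, o: True}
  {x: True, n: True, o: False}
  {n: True, o: True, x: False}


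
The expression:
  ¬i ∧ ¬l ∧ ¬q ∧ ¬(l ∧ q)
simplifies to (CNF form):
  ¬i ∧ ¬l ∧ ¬q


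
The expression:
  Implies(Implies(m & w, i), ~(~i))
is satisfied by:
  {i: True, w: True, m: True}
  {i: True, w: True, m: False}
  {i: True, m: True, w: False}
  {i: True, m: False, w: False}
  {w: True, m: True, i: False}


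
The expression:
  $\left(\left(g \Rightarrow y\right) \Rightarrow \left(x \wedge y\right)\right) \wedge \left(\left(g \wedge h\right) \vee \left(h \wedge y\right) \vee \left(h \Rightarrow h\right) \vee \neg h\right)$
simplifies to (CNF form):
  $\left(g \vee x\right) \wedge \left(g \vee y\right) \wedge \left(x \vee \neg y\right) \wedge \left(y \vee \neg y\right)$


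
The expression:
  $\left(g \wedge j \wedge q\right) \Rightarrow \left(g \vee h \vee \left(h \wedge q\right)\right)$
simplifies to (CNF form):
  $\text{True}$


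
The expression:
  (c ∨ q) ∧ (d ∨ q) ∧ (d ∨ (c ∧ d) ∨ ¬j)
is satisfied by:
  {d: True, q: True, c: True, j: False}
  {d: True, q: True, j: False, c: False}
  {d: True, q: True, c: True, j: True}
  {d: True, q: True, j: True, c: False}
  {d: True, c: True, j: False, q: False}
  {d: True, c: True, j: True, q: False}
  {c: True, q: True, j: False, d: False}
  {q: True, j: False, c: False, d: False}


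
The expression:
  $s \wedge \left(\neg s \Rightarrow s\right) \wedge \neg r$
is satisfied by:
  {s: True, r: False}


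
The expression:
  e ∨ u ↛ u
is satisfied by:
  {e: True}


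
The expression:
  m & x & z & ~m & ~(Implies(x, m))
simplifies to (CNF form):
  False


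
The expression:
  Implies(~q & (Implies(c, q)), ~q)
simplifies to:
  True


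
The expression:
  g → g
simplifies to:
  True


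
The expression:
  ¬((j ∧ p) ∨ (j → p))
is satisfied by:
  {j: True, p: False}


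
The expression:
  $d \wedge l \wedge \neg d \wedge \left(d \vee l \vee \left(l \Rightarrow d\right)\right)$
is never true.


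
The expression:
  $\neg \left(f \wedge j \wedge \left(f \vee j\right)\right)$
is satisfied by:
  {j: False, f: False}
  {f: True, j: False}
  {j: True, f: False}


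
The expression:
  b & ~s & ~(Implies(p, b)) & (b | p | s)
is never true.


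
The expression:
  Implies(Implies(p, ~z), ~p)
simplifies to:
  z | ~p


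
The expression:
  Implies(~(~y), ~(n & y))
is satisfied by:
  {y: False, n: False}
  {n: True, y: False}
  {y: True, n: False}


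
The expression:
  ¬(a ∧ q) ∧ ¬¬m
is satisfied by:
  {m: True, q: False, a: False}
  {m: True, a: True, q: False}
  {m: True, q: True, a: False}


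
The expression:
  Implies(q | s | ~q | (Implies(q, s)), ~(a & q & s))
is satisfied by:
  {s: False, q: False, a: False}
  {a: True, s: False, q: False}
  {q: True, s: False, a: False}
  {a: True, q: True, s: False}
  {s: True, a: False, q: False}
  {a: True, s: True, q: False}
  {q: True, s: True, a: False}


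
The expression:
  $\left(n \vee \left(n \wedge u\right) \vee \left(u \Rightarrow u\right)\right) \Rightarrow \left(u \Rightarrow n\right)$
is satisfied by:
  {n: True, u: False}
  {u: False, n: False}
  {u: True, n: True}


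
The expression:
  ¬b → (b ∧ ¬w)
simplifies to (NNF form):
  b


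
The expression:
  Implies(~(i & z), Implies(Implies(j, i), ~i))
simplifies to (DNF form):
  z | ~i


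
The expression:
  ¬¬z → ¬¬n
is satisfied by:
  {n: True, z: False}
  {z: False, n: False}
  {z: True, n: True}


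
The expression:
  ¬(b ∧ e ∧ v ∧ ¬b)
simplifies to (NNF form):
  True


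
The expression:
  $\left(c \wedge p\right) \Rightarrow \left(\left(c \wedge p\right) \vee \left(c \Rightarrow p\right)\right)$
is always true.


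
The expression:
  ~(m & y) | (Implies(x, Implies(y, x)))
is always true.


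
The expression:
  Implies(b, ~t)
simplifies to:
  ~b | ~t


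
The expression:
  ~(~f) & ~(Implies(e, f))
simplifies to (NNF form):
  False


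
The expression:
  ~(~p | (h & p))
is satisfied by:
  {p: True, h: False}


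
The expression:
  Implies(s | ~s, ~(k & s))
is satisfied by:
  {s: False, k: False}
  {k: True, s: False}
  {s: True, k: False}


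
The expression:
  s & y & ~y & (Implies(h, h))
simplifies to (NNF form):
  False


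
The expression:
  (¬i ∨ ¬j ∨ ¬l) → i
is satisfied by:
  {i: True}


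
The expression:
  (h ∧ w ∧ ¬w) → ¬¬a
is always true.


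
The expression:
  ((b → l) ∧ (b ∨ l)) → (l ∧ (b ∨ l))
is always true.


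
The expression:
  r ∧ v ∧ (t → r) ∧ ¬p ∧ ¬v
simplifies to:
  False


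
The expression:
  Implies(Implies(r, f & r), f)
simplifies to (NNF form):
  f | r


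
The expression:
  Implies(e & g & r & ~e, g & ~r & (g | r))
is always true.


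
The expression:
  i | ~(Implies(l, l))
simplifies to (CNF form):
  i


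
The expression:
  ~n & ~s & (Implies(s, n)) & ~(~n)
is never true.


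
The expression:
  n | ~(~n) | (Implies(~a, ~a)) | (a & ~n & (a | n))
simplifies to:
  True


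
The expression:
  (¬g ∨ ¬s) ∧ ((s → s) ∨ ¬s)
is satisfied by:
  {s: False, g: False}
  {g: True, s: False}
  {s: True, g: False}


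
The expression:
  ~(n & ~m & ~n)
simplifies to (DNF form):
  True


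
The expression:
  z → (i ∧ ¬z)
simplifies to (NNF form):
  ¬z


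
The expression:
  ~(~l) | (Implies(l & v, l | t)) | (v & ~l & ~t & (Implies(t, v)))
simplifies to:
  True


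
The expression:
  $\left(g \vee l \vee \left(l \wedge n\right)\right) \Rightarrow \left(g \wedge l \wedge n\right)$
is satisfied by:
  {n: True, l: False, g: False}
  {n: False, l: False, g: False}
  {g: True, l: True, n: True}


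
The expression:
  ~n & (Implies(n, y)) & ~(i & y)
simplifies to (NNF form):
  ~n & (~i | ~y)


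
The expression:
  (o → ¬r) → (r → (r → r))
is always true.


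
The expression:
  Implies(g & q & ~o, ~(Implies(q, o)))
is always true.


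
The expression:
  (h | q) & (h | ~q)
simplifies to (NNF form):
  h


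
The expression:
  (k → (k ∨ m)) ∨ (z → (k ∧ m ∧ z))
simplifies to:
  True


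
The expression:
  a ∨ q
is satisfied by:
  {a: True, q: True}
  {a: True, q: False}
  {q: True, a: False}


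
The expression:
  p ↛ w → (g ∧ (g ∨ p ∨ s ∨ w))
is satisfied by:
  {g: True, w: True, p: False}
  {g: True, p: False, w: False}
  {w: True, p: False, g: False}
  {w: False, p: False, g: False}
  {g: True, w: True, p: True}
  {g: True, p: True, w: False}
  {w: True, p: True, g: False}


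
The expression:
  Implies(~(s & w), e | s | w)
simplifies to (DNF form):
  e | s | w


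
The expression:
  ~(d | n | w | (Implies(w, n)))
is never true.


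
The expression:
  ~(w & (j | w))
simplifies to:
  ~w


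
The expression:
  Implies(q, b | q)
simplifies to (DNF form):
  True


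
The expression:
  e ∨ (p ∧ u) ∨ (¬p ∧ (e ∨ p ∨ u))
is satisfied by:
  {e: True, u: True}
  {e: True, u: False}
  {u: True, e: False}


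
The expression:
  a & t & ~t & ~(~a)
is never true.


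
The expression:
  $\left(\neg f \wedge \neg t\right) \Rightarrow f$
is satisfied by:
  {t: True, f: True}
  {t: True, f: False}
  {f: True, t: False}


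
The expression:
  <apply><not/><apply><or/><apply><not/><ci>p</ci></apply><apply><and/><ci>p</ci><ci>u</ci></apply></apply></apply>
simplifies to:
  <apply><and/><ci>p</ci><apply><not/><ci>u</ci></apply></apply>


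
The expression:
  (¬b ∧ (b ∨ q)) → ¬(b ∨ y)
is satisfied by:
  {b: True, q: False, y: False}
  {q: False, y: False, b: False}
  {b: True, y: True, q: False}
  {y: True, q: False, b: False}
  {b: True, q: True, y: False}
  {q: True, b: False, y: False}
  {b: True, y: True, q: True}


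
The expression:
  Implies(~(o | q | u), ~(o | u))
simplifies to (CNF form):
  True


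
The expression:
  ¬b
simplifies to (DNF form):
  ¬b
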